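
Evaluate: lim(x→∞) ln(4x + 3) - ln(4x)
This is an ∞-∞ indeterminate form.

Combine fractions or rationalize to convert ∞-∞ to 0/0 form:
  lim(x→∞) ln(4x + 3) - ln(4x) = 0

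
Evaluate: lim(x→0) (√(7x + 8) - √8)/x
This is a standard limit.

Factor or rationalize the expression:
  lim(x→0) (√(7x + 8) - √8)/x = 7·sqrt(2)/8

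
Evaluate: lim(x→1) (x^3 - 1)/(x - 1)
This is a standard limit.

Factor or rationalize the expression:
  lim(x→1) (x^3 - 1)/(x - 1) = 3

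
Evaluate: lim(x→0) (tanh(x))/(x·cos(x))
This is a 0/0 indeterminate form.

Apply L'Hôpital's rule: differentiate numerator and denominator separately.
  f(x) = tanh(x)   ⇒   f'(x) = 1 - tanh(x)^2
  g(x) = x·cos(x)   ⇒   g'(x) = -x·sin(x) + cos(x)
  lim(x→0) f'(x)/g'(x) = lim(x→0) (1 - tanh(x)^2)/(-x·sin(x) + cos(x))
  = 1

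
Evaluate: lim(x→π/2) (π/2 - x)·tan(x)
This is a 0·∞ indeterminate form.

Rewrite 0·∞ as a quotient (0/0 or ∞/∞ form), then apply L'Hôpital's rule:
  lim(x→π/2) (π/2 - x)·tan(x) = 1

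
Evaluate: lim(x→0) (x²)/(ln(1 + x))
This is a 0/0 indeterminate form.

Apply L'Hôpital's rule: differentiate numerator and denominator separately.
  f(x) = x^2   ⇒   f'(x) = 2·x
  g(x) = ln(x + 1)   ⇒   g'(x) = 1/(x + 1)
  lim(x→0) f'(x)/g'(x) = lim(x→0) (2·x)/(1/(x + 1))
  = 0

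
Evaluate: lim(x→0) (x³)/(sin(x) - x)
This is a 0/0 indeterminate form.

Apply L'Hôpital's rule: differentiate numerator and denominator separately.
  f(x) = x^3   ⇒   f'(x) = 3·x^2
  g(x) = -x + sin(x)   ⇒   g'(x) = cos(x) - 1
  lim(x→0) f'(x)/g'(x) = lim(x→0) (3·x^2)/(cos(x) - 1)
  = -6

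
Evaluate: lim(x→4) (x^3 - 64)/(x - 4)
This is a standard limit.

Factor or rationalize the expression:
  lim(x→4) (x^3 - 64)/(x - 4) = 48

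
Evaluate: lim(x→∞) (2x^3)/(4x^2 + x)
This is an ∞/∞ indeterminate form.

Apply L'Hôpital's rule: differentiate numerator and denominator separately.
  f(x) = 2·x^3   ⇒   f'(x) = 6·x^2
  g(x) = 4·x^2 + x   ⇒   g'(x) = 8·x + 1
  lim(x→∞) f'(x)/g'(x) = lim(x→∞) (6·x^2)/(8·x + 1)
  = ∞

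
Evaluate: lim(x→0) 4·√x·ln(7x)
This is a 0·∞ indeterminate form.

Rewrite 0·∞ as a quotient (0/0 or ∞/∞ form), then apply L'Hôpital's rule:
  lim(x→0) 4·√x·ln(7x) = 0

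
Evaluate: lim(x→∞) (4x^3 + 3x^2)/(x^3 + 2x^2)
This is an ∞/∞ indeterminate form.

Apply L'Hôpital's rule: differentiate numerator and denominator separately.
  f(x) = 4·x^3 + 3·x^2   ⇒   f'(x) = 12·x^2 + 6·x
  g(x) = x^3 + 2·x^2   ⇒   g'(x) = 3·x^2 + 4·x
  lim(x→∞) f'(x)/g'(x) = lim(x→∞) (12·x^2 + 6·x)/(3·x^2 + 4·x)
  = 4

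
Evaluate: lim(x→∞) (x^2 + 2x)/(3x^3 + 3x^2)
This is an ∞/∞ indeterminate form.

Apply L'Hôpital's rule: differentiate numerator and denominator separately.
  f(x) = x^2 + 2·x   ⇒   f'(x) = 2·x + 2
  g(x) = 3·x^3 + 3·x^2   ⇒   g'(x) = 9·x^2 + 6·x
  lim(x→∞) f'(x)/g'(x) = lim(x→∞) (2·x + 2)/(9·x^2 + 6·x)
  = 0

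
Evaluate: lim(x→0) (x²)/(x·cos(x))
This is a 0/0 indeterminate form.

Apply L'Hôpital's rule: differentiate numerator and denominator separately.
  f(x) = x^2   ⇒   f'(x) = 2·x
  g(x) = x·cos(x)   ⇒   g'(x) = -x·sin(x) + cos(x)
  lim(x→0) f'(x)/g'(x) = lim(x→0) (2·x)/(-x·sin(x) + cos(x))
  = 0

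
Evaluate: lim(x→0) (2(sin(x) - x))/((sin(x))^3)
This is a 0/0 indeterminate form.

Apply L'Hôpital's rule: differentiate numerator and denominator separately.
  f(x) = -2·x + 2·sin(x)   ⇒   f'(x) = 2·cos(x) - 2
  g(x) = sin(x)^3   ⇒   g'(x) = 3·sin(x)^2·cos(x)
  lim(x→0) f'(x)/g'(x) = lim(x→0) (2·cos(x) - 2)/(3·sin(x)^2·cos(x))
  = -1/3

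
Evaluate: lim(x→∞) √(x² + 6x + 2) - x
This is an ∞-∞ indeterminate form.

Combine fractions or rationalize to convert ∞-∞ to 0/0 form:
  lim(x→∞) √(x² + 6x + 2) - x = 3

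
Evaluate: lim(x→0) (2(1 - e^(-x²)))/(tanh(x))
This is a 0/0 indeterminate form.

Apply L'Hôpital's rule: differentiate numerator and denominator separately.
  f(x) = 2 - 2·e^(-x^2)   ⇒   f'(x) = 4·x·e^(-x^2)
  g(x) = tanh(x)   ⇒   g'(x) = 1 - tanh(x)^2
  lim(x→0) f'(x)/g'(x) = lim(x→0) (4·x·e^(-x^2))/(1 - tanh(x)^2)
  = 0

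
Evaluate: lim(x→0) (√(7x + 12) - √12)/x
This is a standard limit.

Factor or rationalize the expression:
  lim(x→0) (√(7x + 12) - √12)/x = 7·sqrt(3)/12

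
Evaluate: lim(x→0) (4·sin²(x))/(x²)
This is a 0/0 indeterminate form.

Apply L'Hôpital's rule: differentiate numerator and denominator separately.
  f(x) = 4·sin(x)^2   ⇒   f'(x) = 8·sin(x)·cos(x)
  g(x) = x^2   ⇒   g'(x) = 2·x
  lim(x→0) f'(x)/g'(x) = lim(x→0) (8·sin(x)·cos(x))/(2·x)
  = 4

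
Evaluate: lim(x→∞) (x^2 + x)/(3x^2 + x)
This is an ∞/∞ indeterminate form.

Apply L'Hôpital's rule: differentiate numerator and denominator separately.
  f(x) = x^2 + x   ⇒   f'(x) = 2·x + 1
  g(x) = 3·x^2 + x   ⇒   g'(x) = 6·x + 1
  lim(x→∞) f'(x)/g'(x) = lim(x→∞) (2·x + 1)/(6·x + 1)
  = 1/3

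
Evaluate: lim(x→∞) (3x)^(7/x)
This is an exponential indeterminate form.

For exponential indeterminate forms, take the natural log:
  Let L = lim(x→∞) (3x)^(7/x)
  Then ln(L) = lim(x→∞) [exponent × ln(base)]
  Evaluate using L'Hôpital or standard limits, then exponentiate.
  L = 1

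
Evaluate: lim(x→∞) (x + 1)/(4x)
This is an ∞/∞ indeterminate form.

Apply L'Hôpital's rule: differentiate numerator and denominator separately.
  f(x) = x + 1   ⇒   f'(x) = 1
  g(x) = 4·x   ⇒   g'(x) = 4
  lim(x→∞) f'(x)/g'(x) = lim(x→∞) (1)/(4)
  = 1/4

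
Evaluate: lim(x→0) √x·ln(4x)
This is a 0·∞ indeterminate form.

Rewrite 0·∞ as a quotient (0/0 or ∞/∞ form), then apply L'Hôpital's rule:
  lim(x→0) √x·ln(4x) = 0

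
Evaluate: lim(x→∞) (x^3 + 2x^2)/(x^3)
This is an ∞/∞ indeterminate form.

Apply L'Hôpital's rule: differentiate numerator and denominator separately.
  f(x) = x^3 + 2·x^2   ⇒   f'(x) = 3·x^2 + 4·x
  g(x) = x^3   ⇒   g'(x) = 3·x^2
  lim(x→∞) f'(x)/g'(x) = lim(x→∞) (3·x^2 + 4·x)/(3·x^2)
  = 1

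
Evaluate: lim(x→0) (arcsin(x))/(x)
This is a 0/0 indeterminate form.

Apply L'Hôpital's rule: differentiate numerator and denominator separately.
  f(x) = asin(x)   ⇒   f'(x) = 1/sqrt(1 - x^2)
  g(x) = x   ⇒   g'(x) = 1
  lim(x→0) f'(x)/g'(x) = lim(x→0) (1/sqrt(1 - x^2))/(1)
  = 1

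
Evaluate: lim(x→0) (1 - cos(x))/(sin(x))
This is a 0/0 indeterminate form.

Apply L'Hôpital's rule: differentiate numerator and denominator separately.
  f(x) = 1 - cos(x)   ⇒   f'(x) = sin(x)
  g(x) = sin(x)   ⇒   g'(x) = cos(x)
  lim(x→0) f'(x)/g'(x) = lim(x→0) (sin(x))/(cos(x))
  = 0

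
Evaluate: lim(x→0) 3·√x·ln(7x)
This is a 0·∞ indeterminate form.

Rewrite 0·∞ as a quotient (0/0 or ∞/∞ form), then apply L'Hôpital's rule:
  lim(x→0) 3·√x·ln(7x) = 0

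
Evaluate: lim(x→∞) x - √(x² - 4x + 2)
This is an ∞-∞ indeterminate form.

Combine fractions or rationalize to convert ∞-∞ to 0/0 form:
  lim(x→∞) x - √(x² - 4x + 2) = 2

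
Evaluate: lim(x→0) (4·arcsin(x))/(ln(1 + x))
This is a 0/0 indeterminate form.

Apply L'Hôpital's rule: differentiate numerator and denominator separately.
  f(x) = 4·asin(x)   ⇒   f'(x) = 4/sqrt(1 - x^2)
  g(x) = ln(x + 1)   ⇒   g'(x) = 1/(x + 1)
  lim(x→0) f'(x)/g'(x) = lim(x→0) (4/sqrt(1 - x^2))/(1/(x + 1))
  = 4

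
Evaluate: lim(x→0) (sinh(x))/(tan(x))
This is a 0/0 indeterminate form.

Apply L'Hôpital's rule: differentiate numerator and denominator separately.
  f(x) = sinh(x)   ⇒   f'(x) = cosh(x)
  g(x) = tan(x)   ⇒   g'(x) = tan(x)^2 + 1
  lim(x→0) f'(x)/g'(x) = lim(x→0) (cosh(x))/(tan(x)^2 + 1)
  = 1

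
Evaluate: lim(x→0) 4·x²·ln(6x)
This is a 0·∞ indeterminate form.

Rewrite 0·∞ as a quotient (0/0 or ∞/∞ form), then apply L'Hôpital's rule:
  lim(x→0) 4·x²·ln(6x) = 0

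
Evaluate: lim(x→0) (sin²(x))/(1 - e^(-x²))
This is a 0/0 indeterminate form.

Apply L'Hôpital's rule: differentiate numerator and denominator separately.
  f(x) = sin(x)^2   ⇒   f'(x) = 2·sin(x)·cos(x)
  g(x) = 1 - e^(-x^2)   ⇒   g'(x) = 2·x·e^(-x^2)
  lim(x→0) f'(x)/g'(x) = lim(x→0) (2·sin(x)·cos(x))/(2·x·e^(-x^2))
  = 1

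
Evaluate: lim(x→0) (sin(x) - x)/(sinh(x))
This is a 0/0 indeterminate form.

Apply L'Hôpital's rule: differentiate numerator and denominator separately.
  f(x) = -x + sin(x)   ⇒   f'(x) = cos(x) - 1
  g(x) = sinh(x)   ⇒   g'(x) = cosh(x)
  lim(x→0) f'(x)/g'(x) = lim(x→0) (cos(x) - 1)/(cosh(x))
  = 0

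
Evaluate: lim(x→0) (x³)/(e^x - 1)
This is a 0/0 indeterminate form.

Apply L'Hôpital's rule: differentiate numerator and denominator separately.
  f(x) = x^3   ⇒   f'(x) = 3·x^2
  g(x) = e^(x) - 1   ⇒   g'(x) = e^(x)
  lim(x→0) f'(x)/g'(x) = lim(x→0) (3·x^2)/(e^(x))
  = 0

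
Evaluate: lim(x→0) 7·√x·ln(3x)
This is a 0·∞ indeterminate form.

Rewrite 0·∞ as a quotient (0/0 or ∞/∞ form), then apply L'Hôpital's rule:
  lim(x→0) 7·√x·ln(3x) = 0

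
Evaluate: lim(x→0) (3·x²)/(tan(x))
This is a 0/0 indeterminate form.

Apply L'Hôpital's rule: differentiate numerator and denominator separately.
  f(x) = 3·x^2   ⇒   f'(x) = 6·x
  g(x) = tan(x)   ⇒   g'(x) = tan(x)^2 + 1
  lim(x→0) f'(x)/g'(x) = lim(x→0) (6·x)/(tan(x)^2 + 1)
  = 0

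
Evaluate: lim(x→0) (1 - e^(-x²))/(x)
This is a 0/0 indeterminate form.

Apply L'Hôpital's rule: differentiate numerator and denominator separately.
  f(x) = 1 - e^(-x^2)   ⇒   f'(x) = 2·x·e^(-x^2)
  g(x) = x   ⇒   g'(x) = 1
  lim(x→0) f'(x)/g'(x) = lim(x→0) (2·x·e^(-x^2))/(1)
  = 0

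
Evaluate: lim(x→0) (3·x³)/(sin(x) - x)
This is a 0/0 indeterminate form.

Apply L'Hôpital's rule: differentiate numerator and denominator separately.
  f(x) = 3·x^3   ⇒   f'(x) = 9·x^2
  g(x) = -x + sin(x)   ⇒   g'(x) = cos(x) - 1
  lim(x→0) f'(x)/g'(x) = lim(x→0) (9·x^2)/(cos(x) - 1)
  = -18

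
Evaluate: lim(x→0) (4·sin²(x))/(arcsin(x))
This is a 0/0 indeterminate form.

Apply L'Hôpital's rule: differentiate numerator and denominator separately.
  f(x) = 4·sin(x)^2   ⇒   f'(x) = 8·sin(x)·cos(x)
  g(x) = asin(x)   ⇒   g'(x) = 1/sqrt(1 - x^2)
  lim(x→0) f'(x)/g'(x) = lim(x→0) (8·sin(x)·cos(x))/(1/sqrt(1 - x^2))
  = 0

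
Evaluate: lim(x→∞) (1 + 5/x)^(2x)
This is an exponential indeterminate form.

For exponential indeterminate forms, take the natural log:
  Let L = lim(x→∞) (1 + 5/x)^(2x)
  Then ln(L) = lim(x→∞) [exponent × ln(base)]
  Evaluate using L'Hôpital or standard limits, then exponentiate.
  L = e^(10)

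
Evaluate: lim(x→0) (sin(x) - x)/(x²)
This is a 0/0 indeterminate form.

Apply L'Hôpital's rule: differentiate numerator and denominator separately.
  f(x) = -x + sin(x)   ⇒   f'(x) = cos(x) - 1
  g(x) = x^2   ⇒   g'(x) = 2·x
  lim(x→0) f'(x)/g'(x) = lim(x→0) (cos(x) - 1)/(2·x)
  = 0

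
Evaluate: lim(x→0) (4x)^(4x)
This is an exponential indeterminate form.

For exponential indeterminate forms, take the natural log:
  Let L = lim(x→0) (4x)^(4x)
  Then ln(L) = lim(x→0) [exponent × ln(base)]
  Evaluate using L'Hôpital or standard limits, then exponentiate.
  L = 1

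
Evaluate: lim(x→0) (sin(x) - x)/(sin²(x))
This is a 0/0 indeterminate form.

Apply L'Hôpital's rule: differentiate numerator and denominator separately.
  f(x) = -x + sin(x)   ⇒   f'(x) = cos(x) - 1
  g(x) = sin(x)^2   ⇒   g'(x) = 2·sin(x)·cos(x)
  lim(x→0) f'(x)/g'(x) = lim(x→0) (cos(x) - 1)/(2·sin(x)·cos(x))
  = 0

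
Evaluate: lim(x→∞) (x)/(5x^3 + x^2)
This is an ∞/∞ indeterminate form.

Apply L'Hôpital's rule: differentiate numerator and denominator separately.
  f(x) = x   ⇒   f'(x) = 1
  g(x) = 5·x^3 + x^2   ⇒   g'(x) = 15·x^2 + 2·x
  lim(x→∞) f'(x)/g'(x) = lim(x→∞) (1)/(15·x^2 + 2·x)
  = 0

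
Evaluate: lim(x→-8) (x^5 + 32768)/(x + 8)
This is a standard limit.

Factor or rationalize the expression:
  lim(x→-8) (x^5 + 32768)/(x + 8) = 20480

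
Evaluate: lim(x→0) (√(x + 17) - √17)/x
This is a standard limit.

Factor or rationalize the expression:
  lim(x→0) (√(x + 17) - √17)/x = sqrt(17)/34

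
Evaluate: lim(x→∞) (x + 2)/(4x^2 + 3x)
This is an ∞/∞ indeterminate form.

Apply L'Hôpital's rule: differentiate numerator and denominator separately.
  f(x) = x + 2   ⇒   f'(x) = 1
  g(x) = 4·x^2 + 3·x   ⇒   g'(x) = 8·x + 3
  lim(x→∞) f'(x)/g'(x) = lim(x→∞) (1)/(8·x + 3)
  = 0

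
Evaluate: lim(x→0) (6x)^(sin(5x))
This is an exponential indeterminate form.

For exponential indeterminate forms, take the natural log:
  Let L = lim(x→0) (6x)^(sin(5x))
  Then ln(L) = lim(x→0) [exponent × ln(base)]
  Evaluate using L'Hôpital or standard limits, then exponentiate.
  L = 1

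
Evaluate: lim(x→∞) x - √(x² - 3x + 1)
This is an ∞-∞ indeterminate form.

Combine fractions or rationalize to convert ∞-∞ to 0/0 form:
  lim(x→∞) x - √(x² - 3x + 1) = 3/2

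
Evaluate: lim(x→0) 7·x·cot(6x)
This is a 0·∞ indeterminate form.

Rewrite 0·∞ as a quotient (0/0 or ∞/∞ form), then apply L'Hôpital's rule:
  lim(x→0) 7·x·cot(6x) = 7/6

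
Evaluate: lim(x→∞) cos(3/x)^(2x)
This is an exponential indeterminate form.

For exponential indeterminate forms, take the natural log:
  Let L = lim(x→∞) cos(3/x)^(2x)
  Then ln(L) = lim(x→∞) [exponent × ln(base)]
  Evaluate using L'Hôpital or standard limits, then exponentiate.
  L = 1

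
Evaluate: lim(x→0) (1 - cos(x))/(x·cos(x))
This is a 0/0 indeterminate form.

Apply L'Hôpital's rule: differentiate numerator and denominator separately.
  f(x) = 1 - cos(x)   ⇒   f'(x) = sin(x)
  g(x) = x·cos(x)   ⇒   g'(x) = -x·sin(x) + cos(x)
  lim(x→0) f'(x)/g'(x) = lim(x→0) (sin(x))/(-x·sin(x) + cos(x))
  = 0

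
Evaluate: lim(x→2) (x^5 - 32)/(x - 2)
This is a standard limit.

Factor or rationalize the expression:
  lim(x→2) (x^5 - 32)/(x - 2) = 80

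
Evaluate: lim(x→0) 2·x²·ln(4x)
This is a 0·∞ indeterminate form.

Rewrite 0·∞ as a quotient (0/0 or ∞/∞ form), then apply L'Hôpital's rule:
  lim(x→0) 2·x²·ln(4x) = 0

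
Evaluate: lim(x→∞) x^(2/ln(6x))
This is an exponential indeterminate form.

For exponential indeterminate forms, take the natural log:
  Let L = lim(x→∞) x^(2/ln(6x))
  Then ln(L) = lim(x→∞) [exponent × ln(base)]
  Evaluate using L'Hôpital or standard limits, then exponentiate.
  L = e²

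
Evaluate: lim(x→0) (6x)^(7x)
This is an exponential indeterminate form.

For exponential indeterminate forms, take the natural log:
  Let L = lim(x→0) (6x)^(7x)
  Then ln(L) = lim(x→0) [exponent × ln(base)]
  Evaluate using L'Hôpital or standard limits, then exponentiate.
  L = 1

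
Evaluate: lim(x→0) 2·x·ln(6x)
This is a 0·∞ indeterminate form.

Rewrite 0·∞ as a quotient (0/0 or ∞/∞ form), then apply L'Hôpital's rule:
  lim(x→0) 2·x·ln(6x) = 0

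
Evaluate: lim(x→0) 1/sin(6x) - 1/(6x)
This is an ∞-∞ indeterminate form.

Combine fractions or rationalize to convert ∞-∞ to 0/0 form:
  lim(x→0) 1/sin(6x) - 1/(6x) = 0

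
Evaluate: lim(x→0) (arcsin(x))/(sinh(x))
This is a 0/0 indeterminate form.

Apply L'Hôpital's rule: differentiate numerator and denominator separately.
  f(x) = asin(x)   ⇒   f'(x) = 1/sqrt(1 - x^2)
  g(x) = sinh(x)   ⇒   g'(x) = cosh(x)
  lim(x→0) f'(x)/g'(x) = lim(x→0) (1/sqrt(1 - x^2))/(cosh(x))
  = 1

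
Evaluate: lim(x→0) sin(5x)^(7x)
This is an exponential indeterminate form.

For exponential indeterminate forms, take the natural log:
  Let L = lim(x→0) sin(5x)^(7x)
  Then ln(L) = lim(x→0) [exponent × ln(base)]
  Evaluate using L'Hôpital or standard limits, then exponentiate.
  L = 1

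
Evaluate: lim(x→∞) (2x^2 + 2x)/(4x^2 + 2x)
This is an ∞/∞ indeterminate form.

Apply L'Hôpital's rule: differentiate numerator and denominator separately.
  f(x) = 2·x^2 + 2·x   ⇒   f'(x) = 4·x + 2
  g(x) = 4·x^2 + 2·x   ⇒   g'(x) = 8·x + 2
  lim(x→∞) f'(x)/g'(x) = lim(x→∞) (4·x + 2)/(8·x + 2)
  = 1/2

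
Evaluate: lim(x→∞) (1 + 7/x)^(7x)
This is an exponential indeterminate form.

For exponential indeterminate forms, take the natural log:
  Let L = lim(x→∞) (1 + 7/x)^(7x)
  Then ln(L) = lim(x→∞) [exponent × ln(base)]
  Evaluate using L'Hôpital or standard limits, then exponentiate.
  L = e^(49)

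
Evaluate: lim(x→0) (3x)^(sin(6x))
This is an exponential indeterminate form.

For exponential indeterminate forms, take the natural log:
  Let L = lim(x→0) (3x)^(sin(6x))
  Then ln(L) = lim(x→0) [exponent × ln(base)]
  Evaluate using L'Hôpital or standard limits, then exponentiate.
  L = 1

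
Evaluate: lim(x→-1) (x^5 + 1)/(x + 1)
This is a standard limit.

Factor or rationalize the expression:
  lim(x→-1) (x^5 + 1)/(x + 1) = 5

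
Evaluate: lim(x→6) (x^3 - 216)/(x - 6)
This is a standard limit.

Factor or rationalize the expression:
  lim(x→6) (x^3 - 216)/(x - 6) = 108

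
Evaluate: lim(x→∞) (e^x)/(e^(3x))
This is an ∞/∞ indeterminate form.

Apply L'Hôpital's rule: differentiate numerator and denominator separately.
  f(x) = e^(x)   ⇒   f'(x) = e^(x)
  g(x) = e^(3·x)   ⇒   g'(x) = 3·e^(3·x)
  lim(x→∞) f'(x)/g'(x) = lim(x→∞) (e^(x))/(3·e^(3·x))
  = 0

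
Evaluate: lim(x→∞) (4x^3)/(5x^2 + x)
This is an ∞/∞ indeterminate form.

Apply L'Hôpital's rule: differentiate numerator and denominator separately.
  f(x) = 4·x^3   ⇒   f'(x) = 12·x^2
  g(x) = 5·x^2 + x   ⇒   g'(x) = 10·x + 1
  lim(x→∞) f'(x)/g'(x) = lim(x→∞) (12·x^2)/(10·x + 1)
  = ∞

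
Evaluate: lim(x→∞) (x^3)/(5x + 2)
This is an ∞/∞ indeterminate form.

Apply L'Hôpital's rule: differentiate numerator and denominator separately.
  f(x) = x^3   ⇒   f'(x) = 3·x^2
  g(x) = 5·x + 2   ⇒   g'(x) = 5
  lim(x→∞) f'(x)/g'(x) = lim(x→∞) (3·x^2)/(5)
  = ∞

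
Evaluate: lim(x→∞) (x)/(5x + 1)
This is an ∞/∞ indeterminate form.

Apply L'Hôpital's rule: differentiate numerator and denominator separately.
  f(x) = x   ⇒   f'(x) = 1
  g(x) = 5·x + 1   ⇒   g'(x) = 5
  lim(x→∞) f'(x)/g'(x) = lim(x→∞) (1)/(5)
  = 1/5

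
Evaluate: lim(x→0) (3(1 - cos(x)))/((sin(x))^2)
This is a 0/0 indeterminate form.

Apply L'Hôpital's rule: differentiate numerator and denominator separately.
  f(x) = 3 - 3·cos(x)   ⇒   f'(x) = 3·sin(x)
  g(x) = sin(x)^2   ⇒   g'(x) = 2·sin(x)·cos(x)
  lim(x→0) f'(x)/g'(x) = lim(x→0) (3·sin(x))/(2·sin(x)·cos(x))
  = 3/2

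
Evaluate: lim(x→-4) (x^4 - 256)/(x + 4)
This is a standard limit.

Factor or rationalize the expression:
  lim(x→-4) (x^4 - 256)/(x + 4) = -256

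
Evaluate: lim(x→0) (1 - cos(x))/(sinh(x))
This is a 0/0 indeterminate form.

Apply L'Hôpital's rule: differentiate numerator and denominator separately.
  f(x) = 1 - cos(x)   ⇒   f'(x) = sin(x)
  g(x) = sinh(x)   ⇒   g'(x) = cosh(x)
  lim(x→0) f'(x)/g'(x) = lim(x→0) (sin(x))/(cosh(x))
  = 0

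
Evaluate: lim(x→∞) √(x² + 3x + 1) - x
This is an ∞-∞ indeterminate form.

Combine fractions or rationalize to convert ∞-∞ to 0/0 form:
  lim(x→∞) √(x² + 3x + 1) - x = 3/2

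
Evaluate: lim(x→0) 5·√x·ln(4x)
This is a 0·∞ indeterminate form.

Rewrite 0·∞ as a quotient (0/0 or ∞/∞ form), then apply L'Hôpital's rule:
  lim(x→0) 5·√x·ln(4x) = 0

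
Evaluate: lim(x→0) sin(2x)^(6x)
This is an exponential indeterminate form.

For exponential indeterminate forms, take the natural log:
  Let L = lim(x→0) sin(2x)^(6x)
  Then ln(L) = lim(x→0) [exponent × ln(base)]
  Evaluate using L'Hôpital or standard limits, then exponentiate.
  L = 1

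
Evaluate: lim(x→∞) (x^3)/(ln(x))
This is an ∞/∞ indeterminate form.

Apply L'Hôpital's rule: differentiate numerator and denominator separately.
  f(x) = x^3   ⇒   f'(x) = 3·x^2
  g(x) = ln(x)   ⇒   g'(x) = 1/x
  lim(x→∞) f'(x)/g'(x) = lim(x→∞) (3·x^2)/(1/x)
  = ∞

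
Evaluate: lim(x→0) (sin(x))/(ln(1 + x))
This is a 0/0 indeterminate form.

Apply L'Hôpital's rule: differentiate numerator and denominator separately.
  f(x) = sin(x)   ⇒   f'(x) = cos(x)
  g(x) = ln(x + 1)   ⇒   g'(x) = 1/(x + 1)
  lim(x→0) f'(x)/g'(x) = lim(x→0) (cos(x))/(1/(x + 1))
  = 1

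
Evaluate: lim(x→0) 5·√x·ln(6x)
This is a 0·∞ indeterminate form.

Rewrite 0·∞ as a quotient (0/0 or ∞/∞ form), then apply L'Hôpital's rule:
  lim(x→0) 5·√x·ln(6x) = 0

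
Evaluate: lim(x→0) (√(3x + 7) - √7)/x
This is a standard limit.

Factor or rationalize the expression:
  lim(x→0) (√(3x + 7) - √7)/x = 3·sqrt(7)/14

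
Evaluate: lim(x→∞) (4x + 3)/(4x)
This is an ∞/∞ indeterminate form.

Apply L'Hôpital's rule: differentiate numerator and denominator separately.
  f(x) = 4·x + 3   ⇒   f'(x) = 4
  g(x) = 4·x   ⇒   g'(x) = 4
  lim(x→∞) f'(x)/g'(x) = lim(x→∞) (4)/(4)
  = 1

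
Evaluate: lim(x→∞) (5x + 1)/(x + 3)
This is an ∞/∞ indeterminate form.

Apply L'Hôpital's rule: differentiate numerator and denominator separately.
  f(x) = 5·x + 1   ⇒   f'(x) = 5
  g(x) = x + 3   ⇒   g'(x) = 1
  lim(x→∞) f'(x)/g'(x) = lim(x→∞) (5)/(1)
  = 5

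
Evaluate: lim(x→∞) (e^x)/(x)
This is an ∞/∞ indeterminate form.

Apply L'Hôpital's rule: differentiate numerator and denominator separately.
  f(x) = e^(x)   ⇒   f'(x) = e^(x)
  g(x) = x   ⇒   g'(x) = 1
  lim(x→∞) f'(x)/g'(x) = lim(x→∞) (e^(x))/(1)
  = ∞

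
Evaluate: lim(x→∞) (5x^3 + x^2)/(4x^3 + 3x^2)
This is an ∞/∞ indeterminate form.

Apply L'Hôpital's rule: differentiate numerator and denominator separately.
  f(x) = 5·x^3 + x^2   ⇒   f'(x) = 15·x^2 + 2·x
  g(x) = 4·x^3 + 3·x^2   ⇒   g'(x) = 12·x^2 + 6·x
  lim(x→∞) f'(x)/g'(x) = lim(x→∞) (15·x^2 + 2·x)/(12·x^2 + 6·x)
  = 5/4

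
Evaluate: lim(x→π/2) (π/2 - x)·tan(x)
This is a 0·∞ indeterminate form.

Rewrite 0·∞ as a quotient (0/0 or ∞/∞ form), then apply L'Hôpital's rule:
  lim(x→π/2) (π/2 - x)·tan(x) = 1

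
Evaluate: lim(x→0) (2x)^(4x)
This is an exponential indeterminate form.

For exponential indeterminate forms, take the natural log:
  Let L = lim(x→0) (2x)^(4x)
  Then ln(L) = lim(x→0) [exponent × ln(base)]
  Evaluate using L'Hôpital or standard limits, then exponentiate.
  L = 1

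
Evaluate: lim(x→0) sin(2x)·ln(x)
This is a 0·∞ indeterminate form.

Rewrite 0·∞ as a quotient (0/0 or ∞/∞ form), then apply L'Hôpital's rule:
  lim(x→0) sin(2x)·ln(x) = 0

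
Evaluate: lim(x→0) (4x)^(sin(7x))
This is an exponential indeterminate form.

For exponential indeterminate forms, take the natural log:
  Let L = lim(x→0) (4x)^(sin(7x))
  Then ln(L) = lim(x→0) [exponent × ln(base)]
  Evaluate using L'Hôpital or standard limits, then exponentiate.
  L = 1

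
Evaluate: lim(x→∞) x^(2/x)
This is an exponential indeterminate form.

For exponential indeterminate forms, take the natural log:
  Let L = lim(x→∞) x^(2/x)
  Then ln(L) = lim(x→∞) [exponent × ln(base)]
  Evaluate using L'Hôpital or standard limits, then exponentiate.
  L = 1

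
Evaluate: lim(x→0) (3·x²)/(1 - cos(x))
This is a 0/0 indeterminate form.

Apply L'Hôpital's rule: differentiate numerator and denominator separately.
  f(x) = 3·x^2   ⇒   f'(x) = 6·x
  g(x) = 1 - cos(x)   ⇒   g'(x) = sin(x)
  lim(x→0) f'(x)/g'(x) = lim(x→0) (6·x)/(sin(x))
  = 6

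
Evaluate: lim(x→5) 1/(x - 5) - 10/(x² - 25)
This is an ∞-∞ indeterminate form.

Combine fractions or rationalize to convert ∞-∞ to 0/0 form:
  lim(x→5) 1/(x - 5) - 10/(x² - 25) = 1/10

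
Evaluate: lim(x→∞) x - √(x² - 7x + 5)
This is an ∞-∞ indeterminate form.

Combine fractions or rationalize to convert ∞-∞ to 0/0 form:
  lim(x→∞) x - √(x² - 7x + 5) = 7/2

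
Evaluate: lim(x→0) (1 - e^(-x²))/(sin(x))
This is a 0/0 indeterminate form.

Apply L'Hôpital's rule: differentiate numerator and denominator separately.
  f(x) = 1 - e^(-x^2)   ⇒   f'(x) = 2·x·e^(-x^2)
  g(x) = sin(x)   ⇒   g'(x) = cos(x)
  lim(x→0) f'(x)/g'(x) = lim(x→0) (2·x·e^(-x^2))/(cos(x))
  = 0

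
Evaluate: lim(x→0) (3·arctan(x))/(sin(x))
This is a 0/0 indeterminate form.

Apply L'Hôpital's rule: differentiate numerator and denominator separately.
  f(x) = 3·atan(x)   ⇒   f'(x) = 3/(x^2 + 1)
  g(x) = sin(x)   ⇒   g'(x) = cos(x)
  lim(x→0) f'(x)/g'(x) = lim(x→0) (3/(x^2 + 1))/(cos(x))
  = 3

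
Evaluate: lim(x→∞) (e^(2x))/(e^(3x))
This is an ∞/∞ indeterminate form.

Apply L'Hôpital's rule: differentiate numerator and denominator separately.
  f(x) = e^(2·x)   ⇒   f'(x) = 2·e^(2·x)
  g(x) = e^(3·x)   ⇒   g'(x) = 3·e^(3·x)
  lim(x→∞) f'(x)/g'(x) = lim(x→∞) (2·e^(2·x))/(3·e^(3·x))
  = 0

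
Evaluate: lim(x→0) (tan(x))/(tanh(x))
This is a 0/0 indeterminate form.

Apply L'Hôpital's rule: differentiate numerator and denominator separately.
  f(x) = tan(x)   ⇒   f'(x) = tan(x)^2 + 1
  g(x) = tanh(x)   ⇒   g'(x) = 1 - tanh(x)^2
  lim(x→0) f'(x)/g'(x) = lim(x→0) (tan(x)^2 + 1)/(1 - tanh(x)^2)
  = 1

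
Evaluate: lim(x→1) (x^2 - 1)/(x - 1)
This is a standard limit.

Factor or rationalize the expression:
  lim(x→1) (x^2 - 1)/(x - 1) = 2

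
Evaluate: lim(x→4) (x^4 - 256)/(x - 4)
This is a standard limit.

Factor or rationalize the expression:
  lim(x→4) (x^4 - 256)/(x - 4) = 256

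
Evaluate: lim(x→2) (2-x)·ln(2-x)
This is a 0·∞ indeterminate form.

Rewrite 0·∞ as a quotient (0/0 or ∞/∞ form), then apply L'Hôpital's rule:
  lim(x→2) (2-x)·ln(2-x) = 0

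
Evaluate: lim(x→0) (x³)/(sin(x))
This is a 0/0 indeterminate form.

Apply L'Hôpital's rule: differentiate numerator and denominator separately.
  f(x) = x^3   ⇒   f'(x) = 3·x^2
  g(x) = sin(x)   ⇒   g'(x) = cos(x)
  lim(x→0) f'(x)/g'(x) = lim(x→0) (3·x^2)/(cos(x))
  = 0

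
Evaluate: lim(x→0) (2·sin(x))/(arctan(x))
This is a 0/0 indeterminate form.

Apply L'Hôpital's rule: differentiate numerator and denominator separately.
  f(x) = 2·sin(x)   ⇒   f'(x) = 2·cos(x)
  g(x) = atan(x)   ⇒   g'(x) = 1/(x^2 + 1)
  lim(x→0) f'(x)/g'(x) = lim(x→0) (2·cos(x))/(1/(x^2 + 1))
  = 2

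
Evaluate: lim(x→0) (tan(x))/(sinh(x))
This is a 0/0 indeterminate form.

Apply L'Hôpital's rule: differentiate numerator and denominator separately.
  f(x) = tan(x)   ⇒   f'(x) = tan(x)^2 + 1
  g(x) = sinh(x)   ⇒   g'(x) = cosh(x)
  lim(x→0) f'(x)/g'(x) = lim(x→0) (tan(x)^2 + 1)/(cosh(x))
  = 1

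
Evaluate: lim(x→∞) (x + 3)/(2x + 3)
This is an ∞/∞ indeterminate form.

Apply L'Hôpital's rule: differentiate numerator and denominator separately.
  f(x) = x + 3   ⇒   f'(x) = 1
  g(x) = 2·x + 3   ⇒   g'(x) = 2
  lim(x→∞) f'(x)/g'(x) = lim(x→∞) (1)/(2)
  = 1/2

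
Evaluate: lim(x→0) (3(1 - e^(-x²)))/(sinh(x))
This is a 0/0 indeterminate form.

Apply L'Hôpital's rule: differentiate numerator and denominator separately.
  f(x) = 3 - 3·e^(-x^2)   ⇒   f'(x) = 6·x·e^(-x^2)
  g(x) = sinh(x)   ⇒   g'(x) = cosh(x)
  lim(x→0) f'(x)/g'(x) = lim(x→0) (6·x·e^(-x^2))/(cosh(x))
  = 0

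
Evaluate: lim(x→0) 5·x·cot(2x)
This is a 0·∞ indeterminate form.

Rewrite 0·∞ as a quotient (0/0 or ∞/∞ form), then apply L'Hôpital's rule:
  lim(x→0) 5·x·cot(2x) = 5/2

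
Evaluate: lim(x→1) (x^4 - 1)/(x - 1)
This is a standard limit.

Factor or rationalize the expression:
  lim(x→1) (x^4 - 1)/(x - 1) = 4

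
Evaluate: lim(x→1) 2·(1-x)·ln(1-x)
This is a 0·∞ indeterminate form.

Rewrite 0·∞ as a quotient (0/0 or ∞/∞ form), then apply L'Hôpital's rule:
  lim(x→1) 2·(1-x)·ln(1-x) = 0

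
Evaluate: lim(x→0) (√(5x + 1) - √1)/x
This is a standard limit.

Factor or rationalize the expression:
  lim(x→0) (√(5x + 1) - √1)/x = 5/2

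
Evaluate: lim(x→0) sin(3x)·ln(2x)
This is a 0·∞ indeterminate form.

Rewrite 0·∞ as a quotient (0/0 or ∞/∞ form), then apply L'Hôpital's rule:
  lim(x→0) sin(3x)·ln(2x) = 0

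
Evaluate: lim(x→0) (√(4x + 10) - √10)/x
This is a standard limit.

Factor or rationalize the expression:
  lim(x→0) (√(4x + 10) - √10)/x = sqrt(10)/5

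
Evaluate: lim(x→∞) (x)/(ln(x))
This is an ∞/∞ indeterminate form.

Apply L'Hôpital's rule: differentiate numerator and denominator separately.
  f(x) = x   ⇒   f'(x) = 1
  g(x) = ln(x)   ⇒   g'(x) = 1/x
  lim(x→∞) f'(x)/g'(x) = lim(x→∞) (1)/(1/x)
  = ∞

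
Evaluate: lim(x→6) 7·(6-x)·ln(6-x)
This is a 0·∞ indeterminate form.

Rewrite 0·∞ as a quotient (0/0 or ∞/∞ form), then apply L'Hôpital's rule:
  lim(x→6) 7·(6-x)·ln(6-x) = 0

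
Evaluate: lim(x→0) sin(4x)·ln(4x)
This is a 0·∞ indeterminate form.

Rewrite 0·∞ as a quotient (0/0 or ∞/∞ form), then apply L'Hôpital's rule:
  lim(x→0) sin(4x)·ln(4x) = 0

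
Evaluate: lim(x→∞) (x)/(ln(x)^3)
This is an ∞/∞ indeterminate form.

Apply L'Hôpital's rule: differentiate numerator and denominator separately.
  f(x) = x   ⇒   f'(x) = 1
  g(x) = ln(x)^3   ⇒   g'(x) = 3·ln(x)^2/x
  lim(x→∞) f'(x)/g'(x) = lim(x→∞) (1)/(3·ln(x)^2/x)
  = ∞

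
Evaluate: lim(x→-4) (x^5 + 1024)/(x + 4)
This is a standard limit.

Factor or rationalize the expression:
  lim(x→-4) (x^5 + 1024)/(x + 4) = 1280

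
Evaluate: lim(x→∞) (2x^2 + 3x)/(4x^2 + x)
This is an ∞/∞ indeterminate form.

Apply L'Hôpital's rule: differentiate numerator and denominator separately.
  f(x) = 2·x^2 + 3·x   ⇒   f'(x) = 4·x + 3
  g(x) = 4·x^2 + x   ⇒   g'(x) = 8·x + 1
  lim(x→∞) f'(x)/g'(x) = lim(x→∞) (4·x + 3)/(8·x + 1)
  = 1/2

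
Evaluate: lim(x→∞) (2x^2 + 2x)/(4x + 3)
This is an ∞/∞ indeterminate form.

Apply L'Hôpital's rule: differentiate numerator and denominator separately.
  f(x) = 2·x^2 + 2·x   ⇒   f'(x) = 4·x + 2
  g(x) = 4·x + 3   ⇒   g'(x) = 4
  lim(x→∞) f'(x)/g'(x) = lim(x→∞) (4·x + 2)/(4)
  = ∞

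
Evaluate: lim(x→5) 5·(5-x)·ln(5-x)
This is a 0·∞ indeterminate form.

Rewrite 0·∞ as a quotient (0/0 or ∞/∞ form), then apply L'Hôpital's rule:
  lim(x→5) 5·(5-x)·ln(5-x) = 0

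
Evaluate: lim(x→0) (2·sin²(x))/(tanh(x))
This is a 0/0 indeterminate form.

Apply L'Hôpital's rule: differentiate numerator and denominator separately.
  f(x) = 2·sin(x)^2   ⇒   f'(x) = 4·sin(x)·cos(x)
  g(x) = tanh(x)   ⇒   g'(x) = 1 - tanh(x)^2
  lim(x→0) f'(x)/g'(x) = lim(x→0) (4·sin(x)·cos(x))/(1 - tanh(x)^2)
  = 0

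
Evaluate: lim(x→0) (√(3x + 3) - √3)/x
This is a standard limit.

Factor or rationalize the expression:
  lim(x→0) (√(3x + 3) - √3)/x = sqrt(3)/2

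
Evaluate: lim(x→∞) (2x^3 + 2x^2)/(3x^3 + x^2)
This is an ∞/∞ indeterminate form.

Apply L'Hôpital's rule: differentiate numerator and denominator separately.
  f(x) = 2·x^3 + 2·x^2   ⇒   f'(x) = 6·x^2 + 4·x
  g(x) = 3·x^3 + x^2   ⇒   g'(x) = 9·x^2 + 2·x
  lim(x→∞) f'(x)/g'(x) = lim(x→∞) (6·x^2 + 4·x)/(9·x^2 + 2·x)
  = 2/3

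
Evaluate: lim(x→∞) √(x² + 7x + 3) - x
This is an ∞-∞ indeterminate form.

Combine fractions or rationalize to convert ∞-∞ to 0/0 form:
  lim(x→∞) √(x² + 7x + 3) - x = 7/2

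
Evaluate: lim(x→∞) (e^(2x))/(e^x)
This is an ∞/∞ indeterminate form.

Apply L'Hôpital's rule: differentiate numerator and denominator separately.
  f(x) = e^(2·x)   ⇒   f'(x) = 2·e^(2·x)
  g(x) = e^(x)   ⇒   g'(x) = e^(x)
  lim(x→∞) f'(x)/g'(x) = lim(x→∞) (2·e^(2·x))/(e^(x))
  = ∞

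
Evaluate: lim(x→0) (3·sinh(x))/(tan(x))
This is a 0/0 indeterminate form.

Apply L'Hôpital's rule: differentiate numerator and denominator separately.
  f(x) = 3·sinh(x)   ⇒   f'(x) = 3·cosh(x)
  g(x) = tan(x)   ⇒   g'(x) = tan(x)^2 + 1
  lim(x→0) f'(x)/g'(x) = lim(x→0) (3·cosh(x))/(tan(x)^2 + 1)
  = 3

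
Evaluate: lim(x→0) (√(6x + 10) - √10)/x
This is a standard limit.

Factor or rationalize the expression:
  lim(x→0) (√(6x + 10) - √10)/x = 3·sqrt(10)/10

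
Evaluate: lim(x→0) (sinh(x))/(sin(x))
This is a 0/0 indeterminate form.

Apply L'Hôpital's rule: differentiate numerator and denominator separately.
  f(x) = sinh(x)   ⇒   f'(x) = cosh(x)
  g(x) = sin(x)   ⇒   g'(x) = cos(x)
  lim(x→0) f'(x)/g'(x) = lim(x→0) (cosh(x))/(cos(x))
  = 1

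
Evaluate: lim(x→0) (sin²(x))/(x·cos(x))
This is a 0/0 indeterminate form.

Apply L'Hôpital's rule: differentiate numerator and denominator separately.
  f(x) = sin(x)^2   ⇒   f'(x) = 2·sin(x)·cos(x)
  g(x) = x·cos(x)   ⇒   g'(x) = -x·sin(x) + cos(x)
  lim(x→0) f'(x)/g'(x) = lim(x→0) (2·sin(x)·cos(x))/(-x·sin(x) + cos(x))
  = 0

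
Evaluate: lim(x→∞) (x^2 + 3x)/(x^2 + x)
This is an ∞/∞ indeterminate form.

Apply L'Hôpital's rule: differentiate numerator and denominator separately.
  f(x) = x^2 + 3·x   ⇒   f'(x) = 2·x + 3
  g(x) = x^2 + x   ⇒   g'(x) = 2·x + 1
  lim(x→∞) f'(x)/g'(x) = lim(x→∞) (2·x + 3)/(2·x + 1)
  = 1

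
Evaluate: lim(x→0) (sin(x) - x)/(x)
This is a 0/0 indeterminate form.

Apply L'Hôpital's rule: differentiate numerator and denominator separately.
  f(x) = -x + sin(x)   ⇒   f'(x) = cos(x) - 1
  g(x) = x   ⇒   g'(x) = 1
  lim(x→0) f'(x)/g'(x) = lim(x→0) (cos(x) - 1)/(1)
  = 0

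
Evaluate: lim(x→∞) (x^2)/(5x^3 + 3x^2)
This is an ∞/∞ indeterminate form.

Apply L'Hôpital's rule: differentiate numerator and denominator separately.
  f(x) = x^2   ⇒   f'(x) = 2·x
  g(x) = 5·x^3 + 3·x^2   ⇒   g'(x) = 15·x^2 + 6·x
  lim(x→∞) f'(x)/g'(x) = lim(x→∞) (2·x)/(15·x^2 + 6·x)
  = 0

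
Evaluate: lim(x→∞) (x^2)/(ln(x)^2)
This is an ∞/∞ indeterminate form.

Apply L'Hôpital's rule: differentiate numerator and denominator separately.
  f(x) = x^2   ⇒   f'(x) = 2·x
  g(x) = ln(x)^2   ⇒   g'(x) = 2·ln(x)/x
  lim(x→∞) f'(x)/g'(x) = lim(x→∞) (2·x)/(2·ln(x)/x)
  = ∞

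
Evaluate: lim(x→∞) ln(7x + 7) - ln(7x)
This is an ∞-∞ indeterminate form.

Combine fractions or rationalize to convert ∞-∞ to 0/0 form:
  lim(x→∞) ln(7x + 7) - ln(7x) = 0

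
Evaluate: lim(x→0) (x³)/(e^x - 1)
This is a 0/0 indeterminate form.

Apply L'Hôpital's rule: differentiate numerator and denominator separately.
  f(x) = x^3   ⇒   f'(x) = 3·x^2
  g(x) = e^(x) - 1   ⇒   g'(x) = e^(x)
  lim(x→0) f'(x)/g'(x) = lim(x→0) (3·x^2)/(e^(x))
  = 0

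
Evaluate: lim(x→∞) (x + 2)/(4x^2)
This is an ∞/∞ indeterminate form.

Apply L'Hôpital's rule: differentiate numerator and denominator separately.
  f(x) = x + 2   ⇒   f'(x) = 1
  g(x) = 4·x^2   ⇒   g'(x) = 8·x
  lim(x→∞) f'(x)/g'(x) = lim(x→∞) (1)/(8·x)
  = 0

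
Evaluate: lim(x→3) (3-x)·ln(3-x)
This is a 0·∞ indeterminate form.

Rewrite 0·∞ as a quotient (0/0 or ∞/∞ form), then apply L'Hôpital's rule:
  lim(x→3) (3-x)·ln(3-x) = 0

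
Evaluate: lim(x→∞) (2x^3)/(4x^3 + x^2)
This is an ∞/∞ indeterminate form.

Apply L'Hôpital's rule: differentiate numerator and denominator separately.
  f(x) = 2·x^3   ⇒   f'(x) = 6·x^2
  g(x) = 4·x^3 + x^2   ⇒   g'(x) = 12·x^2 + 2·x
  lim(x→∞) f'(x)/g'(x) = lim(x→∞) (6·x^2)/(12·x^2 + 2·x)
  = 1/2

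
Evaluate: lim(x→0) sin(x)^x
This is an exponential indeterminate form.

For exponential indeterminate forms, take the natural log:
  Let L = lim(x→0) sin(x)^x
  Then ln(L) = lim(x→0) [exponent × ln(base)]
  Evaluate using L'Hôpital or standard limits, then exponentiate.
  L = 1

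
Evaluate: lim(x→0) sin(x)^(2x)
This is an exponential indeterminate form.

For exponential indeterminate forms, take the natural log:
  Let L = lim(x→0) sin(x)^(2x)
  Then ln(L) = lim(x→0) [exponent × ln(base)]
  Evaluate using L'Hôpital or standard limits, then exponentiate.
  L = 1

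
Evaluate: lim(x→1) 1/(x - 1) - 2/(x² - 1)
This is an ∞-∞ indeterminate form.

Combine fractions or rationalize to convert ∞-∞ to 0/0 form:
  lim(x→1) 1/(x - 1) - 2/(x² - 1) = 1/2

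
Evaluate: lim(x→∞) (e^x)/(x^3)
This is an ∞/∞ indeterminate form.

Apply L'Hôpital's rule: differentiate numerator and denominator separately.
  f(x) = e^(x)   ⇒   f'(x) = e^(x)
  g(x) = x^3   ⇒   g'(x) = 3·x^2
  lim(x→∞) f'(x)/g'(x) = lim(x→∞) (e^(x))/(3·x^2)
  = ∞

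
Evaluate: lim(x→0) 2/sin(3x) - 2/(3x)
This is an ∞-∞ indeterminate form.

Combine fractions or rationalize to convert ∞-∞ to 0/0 form:
  lim(x→0) 2/sin(3x) - 2/(3x) = 0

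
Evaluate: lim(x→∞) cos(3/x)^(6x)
This is an exponential indeterminate form.

For exponential indeterminate forms, take the natural log:
  Let L = lim(x→∞) cos(3/x)^(6x)
  Then ln(L) = lim(x→∞) [exponent × ln(base)]
  Evaluate using L'Hôpital or standard limits, then exponentiate.
  L = 1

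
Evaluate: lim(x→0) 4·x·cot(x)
This is a 0·∞ indeterminate form.

Rewrite 0·∞ as a quotient (0/0 or ∞/∞ form), then apply L'Hôpital's rule:
  lim(x→0) 4·x·cot(x) = 4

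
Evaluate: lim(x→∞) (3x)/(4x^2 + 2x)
This is an ∞/∞ indeterminate form.

Apply L'Hôpital's rule: differentiate numerator and denominator separately.
  f(x) = 3·x   ⇒   f'(x) = 3
  g(x) = 4·x^2 + 2·x   ⇒   g'(x) = 8·x + 2
  lim(x→∞) f'(x)/g'(x) = lim(x→∞) (3)/(8·x + 2)
  = 0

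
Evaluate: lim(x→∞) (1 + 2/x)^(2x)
This is an exponential indeterminate form.

For exponential indeterminate forms, take the natural log:
  Let L = lim(x→∞) (1 + 2/x)^(2x)
  Then ln(L) = lim(x→∞) [exponent × ln(base)]
  Evaluate using L'Hôpital or standard limits, then exponentiate.
  L = e^(4)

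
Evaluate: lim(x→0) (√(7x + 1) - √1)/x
This is a standard limit.

Factor or rationalize the expression:
  lim(x→0) (√(7x + 1) - √1)/x = 7/2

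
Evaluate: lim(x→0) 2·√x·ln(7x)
This is a 0·∞ indeterminate form.

Rewrite 0·∞ as a quotient (0/0 or ∞/∞ form), then apply L'Hôpital's rule:
  lim(x→0) 2·√x·ln(7x) = 0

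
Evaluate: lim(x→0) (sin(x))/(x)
This is a 0/0 indeterminate form.

Apply L'Hôpital's rule: differentiate numerator and denominator separately.
  f(x) = sin(x)   ⇒   f'(x) = cos(x)
  g(x) = x   ⇒   g'(x) = 1
  lim(x→0) f'(x)/g'(x) = lim(x→0) (cos(x))/(1)
  = 1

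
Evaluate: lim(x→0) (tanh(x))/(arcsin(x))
This is a 0/0 indeterminate form.

Apply L'Hôpital's rule: differentiate numerator and denominator separately.
  f(x) = tanh(x)   ⇒   f'(x) = 1 - tanh(x)^2
  g(x) = asin(x)   ⇒   g'(x) = 1/sqrt(1 - x^2)
  lim(x→0) f'(x)/g'(x) = lim(x→0) (1 - tanh(x)^2)/(1/sqrt(1 - x^2))
  = 1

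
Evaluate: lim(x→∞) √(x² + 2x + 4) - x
This is an ∞-∞ indeterminate form.

Combine fractions or rationalize to convert ∞-∞ to 0/0 form:
  lim(x→∞) √(x² + 2x + 4) - x = 1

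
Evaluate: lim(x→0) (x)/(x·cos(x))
This is a 0/0 indeterminate form.

Apply L'Hôpital's rule: differentiate numerator and denominator separately.
  f(x) = x   ⇒   f'(x) = 1
  g(x) = x·cos(x)   ⇒   g'(x) = -x·sin(x) + cos(x)
  lim(x→0) f'(x)/g'(x) = lim(x→0) (1)/(-x·sin(x) + cos(x))
  = 1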